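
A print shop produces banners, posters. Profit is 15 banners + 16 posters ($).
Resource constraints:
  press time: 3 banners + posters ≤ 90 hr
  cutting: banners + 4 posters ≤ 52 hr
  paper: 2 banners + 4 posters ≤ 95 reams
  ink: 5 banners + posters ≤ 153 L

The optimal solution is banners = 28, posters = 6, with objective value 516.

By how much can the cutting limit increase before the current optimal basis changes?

16.5

Binding constraints: press time, cutting. The basis is B = [[3,1],[1,4]] with det 11.
Per unit increase in cutting, x* moves by d = (-0.0909, 0.2727).
The basis stays optimal until paper becomes binding; allowable increase = 16.5 hr.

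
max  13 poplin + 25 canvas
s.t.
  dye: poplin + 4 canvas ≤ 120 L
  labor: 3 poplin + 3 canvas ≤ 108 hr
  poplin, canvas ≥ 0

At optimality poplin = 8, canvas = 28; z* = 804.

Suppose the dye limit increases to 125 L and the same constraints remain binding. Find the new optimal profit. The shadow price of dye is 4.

Δb = 5, so new z* = 804 + (4)·(5) = 804 + 20 = 824.

824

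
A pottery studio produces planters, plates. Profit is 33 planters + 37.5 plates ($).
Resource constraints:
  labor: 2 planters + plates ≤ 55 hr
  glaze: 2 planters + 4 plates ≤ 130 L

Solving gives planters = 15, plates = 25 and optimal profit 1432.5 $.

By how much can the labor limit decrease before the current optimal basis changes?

Binding constraints: labor, glaze. The basis is B = [[2,1],[2,4]] with det 6.
Per unit decrease in labor, x* moves by d = (-0.6667, 0.3333).
The basis stays optimal until planters reaches 0; allowable decrease = 22.5 hr.

22.5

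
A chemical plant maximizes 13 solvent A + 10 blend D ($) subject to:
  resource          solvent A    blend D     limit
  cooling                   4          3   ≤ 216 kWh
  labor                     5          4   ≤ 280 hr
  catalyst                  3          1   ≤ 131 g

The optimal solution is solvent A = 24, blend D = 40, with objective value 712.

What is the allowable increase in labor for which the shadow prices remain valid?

Binding constraints: cooling, labor. The basis is B = [[4,3],[5,4]] with det 1.
Per unit increase in labor, x* moves by d = (-3, 4).
The basis stays optimal until solvent A reaches 0; allowable increase = 8 hr.

8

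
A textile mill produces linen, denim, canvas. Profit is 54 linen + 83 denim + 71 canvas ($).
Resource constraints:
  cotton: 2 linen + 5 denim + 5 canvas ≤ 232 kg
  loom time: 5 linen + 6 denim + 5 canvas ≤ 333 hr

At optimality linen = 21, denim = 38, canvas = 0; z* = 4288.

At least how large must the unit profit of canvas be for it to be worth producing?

75

At the optimum: cotton uses 232 of 232 (binding); loom time uses 333 of 333 (binding).
Dual feasibility on the basic columns requires 2·y_cotton + 5·y_loom time = 54, 5·y_cotton + 6·y_loom time = 83.
Solving: y_cotton = 7, y_loom time = 8.
canvas enters the basis when its profit ≥ yᵀa₃ = 7·5 + 8·5 = 75.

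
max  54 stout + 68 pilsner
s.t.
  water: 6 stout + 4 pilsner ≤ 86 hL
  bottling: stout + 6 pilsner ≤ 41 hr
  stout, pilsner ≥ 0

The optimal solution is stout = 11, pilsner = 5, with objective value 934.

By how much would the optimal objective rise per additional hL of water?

Check each constraint at x*: water 86/86 (tight); bottling 41/41 (tight).
From A_Bᵀ y = c: 6·y_water + 1·y_bottling = 54; 4·y_water + 6·y_bottling = 68.
Solving: y_water = 8, y_bottling = 6.
Shadow price of water = 8.

8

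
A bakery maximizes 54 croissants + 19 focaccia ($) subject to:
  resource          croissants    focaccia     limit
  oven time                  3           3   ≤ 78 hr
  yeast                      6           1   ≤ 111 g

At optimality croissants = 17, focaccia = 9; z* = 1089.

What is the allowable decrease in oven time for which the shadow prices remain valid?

22.5

Binding constraints: oven time, yeast. The basis is B = [[3,3],[6,1]] with det -15.
Per unit decrease in oven time, x* moves by d = (0.0667, -0.4).
The basis stays optimal until focaccia reaches 0; allowable decrease = 22.5 hr.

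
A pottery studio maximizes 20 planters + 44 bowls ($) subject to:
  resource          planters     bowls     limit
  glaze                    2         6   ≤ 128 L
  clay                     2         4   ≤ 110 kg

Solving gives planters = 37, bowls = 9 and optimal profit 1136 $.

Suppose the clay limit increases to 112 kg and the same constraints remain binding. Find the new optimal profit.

1152

At the optimum: glaze uses 128 of 128 (binding); clay uses 110 of 110 (binding).
From A_Bᵀ y = c: 2·y_glaze + 2·y_clay = 20; 6·y_glaze + 4·y_clay = 44.
→ y_glaze = 2 and y_clay = 8.
Δz = y_clay·Δb = 8 × (2) = 16, so new z* = 1136 + 16 = 1152.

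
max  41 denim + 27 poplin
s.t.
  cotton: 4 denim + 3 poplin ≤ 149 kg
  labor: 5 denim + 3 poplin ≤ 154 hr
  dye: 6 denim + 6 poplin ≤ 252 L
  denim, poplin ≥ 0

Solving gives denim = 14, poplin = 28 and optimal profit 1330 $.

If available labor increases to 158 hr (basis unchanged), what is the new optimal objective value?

1358

Binding: labor and dye. Non-binding: cotton (9 unused).
Since cotton is not tight, its dual is 0.
From A_Bᵀ y = c: 5·y_labor + 6·y_dye = 41; 3·y_labor + 6·y_dye = 27.
→ y_labor = 7 and y_dye = 1.
Δz = y_labor·Δb = 7 × (4) = 28, so new z* = 1330 + 28 = 1358.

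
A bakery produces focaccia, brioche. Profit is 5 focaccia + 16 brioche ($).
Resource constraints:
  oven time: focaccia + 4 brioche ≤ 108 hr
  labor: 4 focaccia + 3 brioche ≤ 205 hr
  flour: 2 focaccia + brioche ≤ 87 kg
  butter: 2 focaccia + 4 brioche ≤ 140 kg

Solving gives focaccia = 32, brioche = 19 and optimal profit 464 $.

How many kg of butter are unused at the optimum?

butter used = 2·32 + 4·19 = 140; slack = 140 − 140 = 0.

0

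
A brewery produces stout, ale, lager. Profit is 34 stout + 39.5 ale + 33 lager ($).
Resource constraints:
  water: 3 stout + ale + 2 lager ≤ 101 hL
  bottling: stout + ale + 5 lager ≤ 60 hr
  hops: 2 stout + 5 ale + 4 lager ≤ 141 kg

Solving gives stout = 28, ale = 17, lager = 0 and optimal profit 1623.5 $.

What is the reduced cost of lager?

At the optimum: water uses 101 of 101 (binding); bottling uses 45 of 60 (slack = 15); hops uses 141 of 141 (binding).
Slack constraints have shadow price 0 (complementary slackness).
From A_Bᵀ y = c: 3·y_water + 2·y_hops = 34; 1·y_water + 5·y_hops = 39.5.
Solving: y_water = 7, y_hops = 6.5.
Reduced cost of lager: c₃ − yᵀa₃ = 33 − (7·2 + 6.5·4) = 33 − 40 = -7.

-7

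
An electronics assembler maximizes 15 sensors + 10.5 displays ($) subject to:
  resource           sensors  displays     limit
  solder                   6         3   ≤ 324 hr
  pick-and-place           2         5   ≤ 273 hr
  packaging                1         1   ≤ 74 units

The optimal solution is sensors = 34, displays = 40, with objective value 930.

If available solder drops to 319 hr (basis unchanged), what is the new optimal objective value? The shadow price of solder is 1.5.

922.5

Δb = -5, so new z* = 930 + (1.5)·(-5) = 930 − 7.5 = 922.5.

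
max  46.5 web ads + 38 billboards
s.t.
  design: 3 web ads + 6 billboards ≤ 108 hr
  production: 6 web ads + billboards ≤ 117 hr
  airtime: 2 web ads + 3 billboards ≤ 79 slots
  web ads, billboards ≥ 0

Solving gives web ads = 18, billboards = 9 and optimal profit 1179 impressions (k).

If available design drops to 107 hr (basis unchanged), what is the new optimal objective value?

Binding: design and production. Non-binding: airtime (16 unused).
Since airtime is not tight, its dual is 0.
Dual feasibility on the basic columns requires 3·y_design + 6·y_production = 46.5, 6·y_design + 1·y_production = 38.
→ y_design = 5.5 and y_production = 5.
Δz = y_design·Δb = 5.5 × (-1) = -5.5, so new z* = 1179 − 5.5 = 1173.5.

1173.5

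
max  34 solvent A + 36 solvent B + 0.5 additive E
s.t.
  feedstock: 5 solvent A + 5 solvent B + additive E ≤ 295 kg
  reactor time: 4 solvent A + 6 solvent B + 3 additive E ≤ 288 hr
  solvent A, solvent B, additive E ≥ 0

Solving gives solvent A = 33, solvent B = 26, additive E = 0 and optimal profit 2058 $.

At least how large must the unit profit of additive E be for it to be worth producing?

9

At the optimum: feedstock uses 295 of 295 (binding); reactor time uses 288 of 288 (binding).
The binding rows give the dual system: 5·y_feedstock + 4·y_reactor time = 34 and 5·y_feedstock + 6·y_reactor time = 36.
This yields shadow prices y_feedstock = 6, y_reactor time = 1.
additive E enters the basis when its profit ≥ yᵀa₃ = 6·1 + 1·3 = 9.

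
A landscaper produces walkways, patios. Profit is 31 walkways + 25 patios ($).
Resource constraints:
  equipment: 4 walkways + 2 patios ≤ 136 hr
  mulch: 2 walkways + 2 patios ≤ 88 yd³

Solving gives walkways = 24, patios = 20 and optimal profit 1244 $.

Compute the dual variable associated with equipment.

3

At the optimum: equipment uses 136 of 136 (binding); mulch uses 88 of 88 (binding).
Dual feasibility on the basic columns requires 4·y_equipment + 2·y_mulch = 31, 2·y_equipment + 2·y_mulch = 25.
This yields shadow prices y_equipment = 3, y_mulch = 9.5.
Shadow price of equipment = 3.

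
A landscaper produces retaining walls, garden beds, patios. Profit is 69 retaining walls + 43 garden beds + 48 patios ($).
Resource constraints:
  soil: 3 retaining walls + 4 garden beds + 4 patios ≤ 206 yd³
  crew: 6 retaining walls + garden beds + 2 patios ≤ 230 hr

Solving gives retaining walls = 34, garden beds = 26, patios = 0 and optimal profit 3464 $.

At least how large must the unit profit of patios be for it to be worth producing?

At the optimum: soil uses 206 of 206 (binding); crew uses 230 of 230 (binding).
From A_Bᵀ y = c: 3·y_soil + 6·y_crew = 69; 4·y_soil + 1·y_crew = 43.
→ y_soil = 9 and y_crew = 7.
patios enters the basis when its profit ≥ yᵀa₃ = 9·4 + 7·2 = 50.

50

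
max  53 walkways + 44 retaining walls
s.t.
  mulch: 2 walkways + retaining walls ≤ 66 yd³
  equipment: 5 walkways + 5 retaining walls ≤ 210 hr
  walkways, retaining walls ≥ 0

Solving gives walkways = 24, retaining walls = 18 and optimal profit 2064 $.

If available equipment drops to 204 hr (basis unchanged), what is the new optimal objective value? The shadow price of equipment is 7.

2022

Δb = -6, so new z* = 2064 + (7)·(-6) = 2064 − 42 = 2022.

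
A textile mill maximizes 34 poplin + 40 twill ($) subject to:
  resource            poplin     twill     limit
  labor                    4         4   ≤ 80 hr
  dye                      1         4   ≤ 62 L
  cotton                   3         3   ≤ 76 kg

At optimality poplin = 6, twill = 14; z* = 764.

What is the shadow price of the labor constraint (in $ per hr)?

Check each constraint at x*: labor 80/80 (tight); dye 62/62 (tight); cotton 60/76 (slack 16).
By complementary slackness, y = 0 for the non-binding constraint.
The binding rows give the dual system: 4·y_labor + 1·y_dye = 34 and 4·y_labor + 4·y_dye = 40.
→ y_labor = 8 and y_dye = 2.
Shadow price of labor = 8.

8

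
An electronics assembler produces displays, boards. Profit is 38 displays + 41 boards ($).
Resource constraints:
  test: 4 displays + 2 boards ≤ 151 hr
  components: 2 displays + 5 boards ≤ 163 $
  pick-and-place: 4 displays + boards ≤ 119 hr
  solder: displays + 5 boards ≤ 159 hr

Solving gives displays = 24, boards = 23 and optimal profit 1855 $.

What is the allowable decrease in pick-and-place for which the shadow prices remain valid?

72

Binding constraints: components, pick-and-place. The basis is B = [[2,5],[4,1]] with det -18.
Per unit decrease in pick-and-place, x* moves by d = (-0.2778, 0.1111).
The basis stays optimal until solder becomes binding; allowable decrease = 72 hr.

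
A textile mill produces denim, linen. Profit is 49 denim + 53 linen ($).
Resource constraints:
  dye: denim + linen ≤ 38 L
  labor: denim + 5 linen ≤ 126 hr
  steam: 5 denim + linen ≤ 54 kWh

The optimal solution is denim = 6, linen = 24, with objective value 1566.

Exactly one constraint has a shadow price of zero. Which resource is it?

dye

dye: 30/38 (slack 8)
labor: 126/126 (binding)
steam: 54/54 (binding)
By complementary slackness, a constraint with positive slack has shadow price 0 → dye.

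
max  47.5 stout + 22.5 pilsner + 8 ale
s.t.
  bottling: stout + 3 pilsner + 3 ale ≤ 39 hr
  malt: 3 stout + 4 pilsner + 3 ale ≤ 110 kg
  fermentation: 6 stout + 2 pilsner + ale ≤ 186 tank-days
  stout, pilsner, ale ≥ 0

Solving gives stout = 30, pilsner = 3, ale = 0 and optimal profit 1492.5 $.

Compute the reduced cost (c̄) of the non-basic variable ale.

-7

Check each constraint at x*: bottling 39/39 (tight); malt 102/110 (slack 8); fermentation 186/186 (tight).
Slack constraints have shadow price 0 (complementary slackness).
Dual feasibility on the basic columns requires 1·y_bottling + 6·y_fermentation = 47.5, 3·y_bottling + 2·y_fermentation = 22.5.
This yields shadow prices y_bottling = 2.5, y_fermentation = 7.5.
Reduced cost of ale: c₃ − yᵀa₃ = 8 − (2.5·3 + 7.5·1) = 8 − 15 = -7.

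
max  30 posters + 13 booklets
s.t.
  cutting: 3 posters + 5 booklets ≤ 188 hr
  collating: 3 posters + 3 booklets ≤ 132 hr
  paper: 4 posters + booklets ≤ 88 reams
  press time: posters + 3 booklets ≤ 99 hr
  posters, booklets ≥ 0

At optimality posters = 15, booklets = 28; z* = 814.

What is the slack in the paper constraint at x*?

paper used = 4·15 + 1·28 = 88; slack = 88 − 88 = 0.

0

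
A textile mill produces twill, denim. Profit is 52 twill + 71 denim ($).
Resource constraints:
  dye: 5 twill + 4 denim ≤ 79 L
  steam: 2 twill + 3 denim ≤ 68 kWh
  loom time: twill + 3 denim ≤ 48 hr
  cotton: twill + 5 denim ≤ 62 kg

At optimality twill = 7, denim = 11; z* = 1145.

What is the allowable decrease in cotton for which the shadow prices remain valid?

Binding constraints: dye, cotton. The basis is B = [[5,4],[1,5]] with det 21.
Per unit decrease in cotton, x* moves by d = (0.1905, -0.2381).
The basis stays optimal until denim reaches 0; allowable decrease = 46.2 kg.

46.2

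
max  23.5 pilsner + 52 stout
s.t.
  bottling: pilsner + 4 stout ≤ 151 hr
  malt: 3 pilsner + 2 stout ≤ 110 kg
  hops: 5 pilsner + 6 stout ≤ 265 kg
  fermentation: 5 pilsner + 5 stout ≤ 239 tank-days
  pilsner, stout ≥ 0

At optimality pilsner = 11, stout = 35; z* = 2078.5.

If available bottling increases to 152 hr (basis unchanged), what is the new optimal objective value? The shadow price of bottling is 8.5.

Δb = 1, so new z* = 2078.5 + (8.5)·(1) = 2078.5 + 8.5 = 2087.

2087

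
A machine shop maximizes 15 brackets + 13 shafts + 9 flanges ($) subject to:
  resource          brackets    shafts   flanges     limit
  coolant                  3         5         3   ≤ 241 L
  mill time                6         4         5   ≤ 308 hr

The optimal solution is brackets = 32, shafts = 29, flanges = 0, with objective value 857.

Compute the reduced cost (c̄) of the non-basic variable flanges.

Check each constraint at x*: coolant 241/241 (tight); mill time 308/308 (tight).
Dual feasibility on the basic columns requires 3·y_coolant + 6·y_mill time = 15, 5·y_coolant + 4·y_mill time = 13.
→ y_coolant = 1 and y_mill time = 2.
Reduced cost of flanges: c₃ − yᵀa₃ = 9 − (1·3 + 2·5) = 9 − 13 = -4.

-4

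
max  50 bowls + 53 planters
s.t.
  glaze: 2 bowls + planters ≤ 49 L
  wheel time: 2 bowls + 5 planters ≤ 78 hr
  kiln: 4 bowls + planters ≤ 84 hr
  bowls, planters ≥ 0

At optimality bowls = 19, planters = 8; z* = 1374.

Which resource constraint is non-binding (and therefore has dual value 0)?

glaze: 46/49 (slack 3)
wheel time: 78/78 (binding)
kiln: 84/84 (binding)
By complementary slackness, a constraint with positive slack has shadow price 0 → glaze.

glaze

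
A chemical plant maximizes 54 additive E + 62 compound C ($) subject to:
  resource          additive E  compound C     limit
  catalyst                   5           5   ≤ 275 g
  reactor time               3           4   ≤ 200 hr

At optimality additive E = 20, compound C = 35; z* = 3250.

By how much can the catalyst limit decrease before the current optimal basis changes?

25

Binding constraints: catalyst, reactor time. The basis is B = [[5,5],[3,4]] with det 5.
Per unit decrease in catalyst, x* moves by d = (-0.8, 0.6).
The basis stays optimal until additive E reaches 0; allowable decrease = 25 g.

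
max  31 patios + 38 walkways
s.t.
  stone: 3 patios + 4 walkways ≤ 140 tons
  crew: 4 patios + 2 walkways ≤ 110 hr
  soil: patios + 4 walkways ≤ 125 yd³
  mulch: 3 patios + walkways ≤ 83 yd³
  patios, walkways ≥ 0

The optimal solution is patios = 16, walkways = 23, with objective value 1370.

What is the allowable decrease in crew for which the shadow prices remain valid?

21.25

Binding constraints: stone, crew. The basis is B = [[3,4],[4,2]] with det -10.
Per unit decrease in crew, x* moves by d = (-0.4, 0.3).
The basis stays optimal until soil becomes binding; allowable decrease = 21.25 hr.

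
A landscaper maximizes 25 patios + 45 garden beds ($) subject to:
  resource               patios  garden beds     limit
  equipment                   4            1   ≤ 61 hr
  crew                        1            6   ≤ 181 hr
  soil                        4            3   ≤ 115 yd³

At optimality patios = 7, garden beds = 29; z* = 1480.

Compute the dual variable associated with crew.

Check each constraint at x*: equipment 57/61 (slack 4); crew 181/181 (tight); soil 115/115 (tight).
Since equipment is not tight, its dual is 0.
The binding rows give the dual system: 1·y_crew + 4·y_soil = 25 and 6·y_crew + 3·y_soil = 45.
Solving: y_crew = 5, y_soil = 5.
Shadow price of crew = 5.

5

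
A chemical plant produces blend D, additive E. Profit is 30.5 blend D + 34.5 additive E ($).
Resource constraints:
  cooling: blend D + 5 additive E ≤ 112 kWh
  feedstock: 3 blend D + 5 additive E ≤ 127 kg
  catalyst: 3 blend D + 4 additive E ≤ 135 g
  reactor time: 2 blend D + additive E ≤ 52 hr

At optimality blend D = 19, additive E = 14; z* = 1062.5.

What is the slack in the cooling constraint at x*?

cooling used = 1·19 + 5·14 = 89; slack = 112 − 89 = 23.

23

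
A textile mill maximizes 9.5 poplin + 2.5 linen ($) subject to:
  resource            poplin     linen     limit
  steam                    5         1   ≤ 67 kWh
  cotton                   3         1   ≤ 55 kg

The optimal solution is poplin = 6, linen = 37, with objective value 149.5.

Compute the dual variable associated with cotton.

Both steam and cotton are binding at x*.
From A_Bᵀ y = c: 5·y_steam + 3·y_cotton = 9.5; 1·y_steam + 1·y_cotton = 2.5.
Solving: y_steam = 1, y_cotton = 1.5.
Shadow price of cotton = 1.5.

1.5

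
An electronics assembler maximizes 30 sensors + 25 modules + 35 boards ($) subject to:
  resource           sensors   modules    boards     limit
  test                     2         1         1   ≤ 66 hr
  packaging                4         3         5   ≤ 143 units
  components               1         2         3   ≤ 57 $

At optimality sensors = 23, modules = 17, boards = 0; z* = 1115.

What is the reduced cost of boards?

-6

Check each constraint at x*: test 63/66 (slack 3); packaging 143/143 (tight); components 57/57 (tight).
Since test is not tight, its dual is 0.
From A_Bᵀ y = c: 4·y_packaging + 1·y_components = 30; 3·y_packaging + 2·y_components = 25.
→ y_packaging = 7 and y_components = 2.
Reduced cost of boards: c₃ − yᵀa₃ = 35 − (7·5 + 2·3) = 35 − 41 = -6.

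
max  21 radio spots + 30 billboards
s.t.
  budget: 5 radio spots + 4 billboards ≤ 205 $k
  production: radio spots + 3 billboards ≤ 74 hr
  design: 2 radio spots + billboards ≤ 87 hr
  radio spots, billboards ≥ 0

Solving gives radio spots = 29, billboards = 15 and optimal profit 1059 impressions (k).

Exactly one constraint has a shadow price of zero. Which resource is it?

budget: 205/205 (binding)
production: 74/74 (binding)
design: 73/87 (slack 14)
By complementary slackness, a constraint with positive slack has shadow price 0 → design.

design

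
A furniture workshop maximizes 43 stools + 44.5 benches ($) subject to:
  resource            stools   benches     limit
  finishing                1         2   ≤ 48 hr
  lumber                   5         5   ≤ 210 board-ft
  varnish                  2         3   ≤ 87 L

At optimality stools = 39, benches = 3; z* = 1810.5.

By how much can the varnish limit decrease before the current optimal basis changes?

3

Binding constraints: lumber, varnish. The basis is B = [[5,5],[2,3]] with det 5.
Per unit decrease in varnish, x* moves by d = (1, -1).
The basis stays optimal until benches reaches 0; allowable decrease = 3 L.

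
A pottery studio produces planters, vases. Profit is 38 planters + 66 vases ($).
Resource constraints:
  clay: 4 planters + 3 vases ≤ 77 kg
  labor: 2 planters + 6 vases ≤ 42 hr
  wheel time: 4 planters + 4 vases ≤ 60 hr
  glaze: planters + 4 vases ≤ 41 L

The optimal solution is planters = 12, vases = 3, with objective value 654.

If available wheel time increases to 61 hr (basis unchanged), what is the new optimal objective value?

Check each constraint at x*: clay 57/77 (slack 20); labor 42/42 (tight); wheel time 60/60 (tight); glaze 24/41 (slack 17).
By complementary slackness, y = 0 for the non-binding constraints.
From A_Bᵀ y = c: 2·y_labor + 4·y_wheel time = 38; 6·y_labor + 4·y_wheel time = 66.
This yields shadow prices y_labor = 7, y_wheel time = 6.
Δz = y_wheel time·Δb = 6 × (1) = 6, so new z* = 654 + 6 = 660.

660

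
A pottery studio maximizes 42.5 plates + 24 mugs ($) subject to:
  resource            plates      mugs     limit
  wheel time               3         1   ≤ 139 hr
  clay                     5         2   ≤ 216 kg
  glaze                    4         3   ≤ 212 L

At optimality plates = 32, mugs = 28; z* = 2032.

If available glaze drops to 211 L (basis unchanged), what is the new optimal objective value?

At the optimum: wheel time uses 124 of 139 (slack = 15); clay uses 216 of 216 (binding); glaze uses 212 of 212 (binding).
By complementary slackness, y = 0 for the non-binding constraint.
The binding rows give the dual system: 5·y_clay + 4·y_glaze = 42.5 and 2·y_clay + 3·y_glaze = 24.
→ y_clay = 4.5 and y_glaze = 5.
Δz = y_glaze·Δb = 5 × (-1) = -5, so new z* = 2032 − 5 = 2027.

2027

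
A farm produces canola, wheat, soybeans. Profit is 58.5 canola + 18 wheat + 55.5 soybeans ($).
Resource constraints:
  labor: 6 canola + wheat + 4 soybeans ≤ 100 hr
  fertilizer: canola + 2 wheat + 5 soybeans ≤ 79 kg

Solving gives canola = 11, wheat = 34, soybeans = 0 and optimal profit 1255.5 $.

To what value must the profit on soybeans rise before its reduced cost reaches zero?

Both labor and fertilizer are binding at x*.
Dual feasibility on the basic columns requires 6·y_labor + 1·y_fertilizer = 58.5, 1·y_labor + 2·y_fertilizer = 18.
This yields shadow prices y_labor = 9, y_fertilizer = 4.5.
soybeans enters the basis when its profit ≥ yᵀa₃ = 9·4 + 4.5·5 = 58.5.

58.5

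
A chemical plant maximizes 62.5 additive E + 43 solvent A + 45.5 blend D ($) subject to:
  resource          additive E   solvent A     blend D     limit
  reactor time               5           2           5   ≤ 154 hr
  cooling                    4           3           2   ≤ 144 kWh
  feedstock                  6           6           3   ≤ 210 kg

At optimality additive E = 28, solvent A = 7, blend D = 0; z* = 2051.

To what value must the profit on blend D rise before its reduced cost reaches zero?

Binding: reactor time and feedstock. Non-binding: cooling (11 unused).
Slack constraints have shadow price 0 (complementary slackness).
Dual feasibility on the basic columns requires 5·y_reactor time + 6·y_feedstock = 62.5, 2·y_reactor time + 6·y_feedstock = 43.
This yields shadow prices y_reactor time = 6.5, y_feedstock = 5.
blend D enters the basis when its profit ≥ yᵀa₃ = 6.5·5 + 5·3 = 47.5.

47.5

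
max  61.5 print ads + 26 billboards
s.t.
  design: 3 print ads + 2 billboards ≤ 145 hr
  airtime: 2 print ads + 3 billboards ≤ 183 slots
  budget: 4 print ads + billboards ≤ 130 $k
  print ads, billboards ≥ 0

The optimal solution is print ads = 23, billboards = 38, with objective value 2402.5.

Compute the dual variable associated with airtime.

At the optimum: design uses 145 of 145 (binding); airtime uses 160 of 183 (slack = 23); budget uses 130 of 130 (binding).
Slack constraints have shadow price 0 (complementary slackness).
The binding rows give the dual system: 3·y_design + 4·y_budget = 61.5 and 2·y_design + 1·y_budget = 26.
→ y_design = 8.5 and y_budget = 9.
Shadow price of airtime = 0.

0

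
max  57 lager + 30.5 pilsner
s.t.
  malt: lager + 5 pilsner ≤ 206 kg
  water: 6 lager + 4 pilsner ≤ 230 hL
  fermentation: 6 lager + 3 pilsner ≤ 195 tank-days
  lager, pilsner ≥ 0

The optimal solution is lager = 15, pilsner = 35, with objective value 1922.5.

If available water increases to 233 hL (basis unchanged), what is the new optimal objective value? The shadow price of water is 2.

Δb = 3, so new z* = 1922.5 + (2)·(3) = 1922.5 + 6 = 1928.5.

1928.5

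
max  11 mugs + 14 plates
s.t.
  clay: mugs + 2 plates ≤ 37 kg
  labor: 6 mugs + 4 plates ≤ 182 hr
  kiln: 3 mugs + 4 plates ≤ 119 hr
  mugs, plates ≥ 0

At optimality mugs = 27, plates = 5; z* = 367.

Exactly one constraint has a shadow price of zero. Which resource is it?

kiln

clay: 37/37 (binding)
labor: 182/182 (binding)
kiln: 101/119 (slack 18)
By complementary slackness, a constraint with positive slack has shadow price 0 → kiln.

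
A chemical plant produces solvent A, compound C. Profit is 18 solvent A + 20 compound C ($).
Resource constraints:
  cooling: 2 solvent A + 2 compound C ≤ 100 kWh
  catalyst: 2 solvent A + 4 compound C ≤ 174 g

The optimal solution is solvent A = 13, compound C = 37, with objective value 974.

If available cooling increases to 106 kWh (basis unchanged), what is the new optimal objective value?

At the optimum: cooling uses 100 of 100 (binding); catalyst uses 174 of 174 (binding).
The binding rows give the dual system: 2·y_cooling + 2·y_catalyst = 18 and 2·y_cooling + 4·y_catalyst = 20.
Solving: y_cooling = 8, y_catalyst = 1.
Δz = y_cooling·Δb = 8 × (6) = 48, so new z* = 974 + 48 = 1022.

1022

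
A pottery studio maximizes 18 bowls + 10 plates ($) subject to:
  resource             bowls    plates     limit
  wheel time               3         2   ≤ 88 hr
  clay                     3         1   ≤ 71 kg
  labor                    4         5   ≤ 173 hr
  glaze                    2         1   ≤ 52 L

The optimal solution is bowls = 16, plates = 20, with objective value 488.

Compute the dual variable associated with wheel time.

2

At the optimum: wheel time uses 88 of 88 (binding); clay uses 68 of 71 (slack = 3); labor uses 164 of 173 (slack = 9); glaze uses 52 of 52 (binding).
Slack constraints have shadow price 0 (complementary slackness).
Dual feasibility on the basic columns requires 3·y_wheel time + 2·y_glaze = 18, 2·y_wheel time + 1·y_glaze = 10.
This yields shadow prices y_wheel time = 2, y_glaze = 6.
Shadow price of wheel time = 2.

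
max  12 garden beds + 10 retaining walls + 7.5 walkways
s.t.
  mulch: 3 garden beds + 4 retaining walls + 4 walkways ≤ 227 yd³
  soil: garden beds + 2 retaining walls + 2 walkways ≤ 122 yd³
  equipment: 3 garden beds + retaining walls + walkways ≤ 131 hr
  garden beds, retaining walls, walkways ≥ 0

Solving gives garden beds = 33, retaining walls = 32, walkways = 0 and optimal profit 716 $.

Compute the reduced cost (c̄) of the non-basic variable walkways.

-2.5

At the optimum: mulch uses 227 of 227 (binding); soil uses 97 of 122 (slack = 25); equipment uses 131 of 131 (binding).
By complementary slackness, y = 0 for the non-binding constraint.
Dual feasibility on the basic columns requires 3·y_mulch + 3·y_equipment = 12, 4·y_mulch + 1·y_equipment = 10.
This yields shadow prices y_mulch = 2, y_equipment = 2.
Reduced cost of walkways: c₃ − yᵀa₃ = 7.5 − (2·4 + 2·1) = 7.5 − 10 = -2.5.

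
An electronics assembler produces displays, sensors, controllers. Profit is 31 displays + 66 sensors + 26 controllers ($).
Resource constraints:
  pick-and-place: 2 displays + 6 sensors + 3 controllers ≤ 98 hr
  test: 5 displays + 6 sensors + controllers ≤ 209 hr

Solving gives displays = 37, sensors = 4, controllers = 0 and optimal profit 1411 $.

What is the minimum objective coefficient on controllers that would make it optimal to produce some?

27

Check each constraint at x*: pick-and-place 98/98 (tight); test 209/209 (tight).
From A_Bᵀ y = c: 2·y_pick-and-place + 5·y_test = 31; 6·y_pick-and-place + 6·y_test = 66.
Solving: y_pick-and-place = 8, y_test = 3.
controllers enters the basis when its profit ≥ yᵀa₃ = 8·3 + 3·1 = 27.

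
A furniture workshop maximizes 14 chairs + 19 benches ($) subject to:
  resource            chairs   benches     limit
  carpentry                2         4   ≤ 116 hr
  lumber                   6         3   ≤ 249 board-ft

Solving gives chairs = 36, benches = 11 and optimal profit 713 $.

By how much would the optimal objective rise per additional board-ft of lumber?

At the optimum: carpentry uses 116 of 116 (binding); lumber uses 249 of 249 (binding).
Dual feasibility on the basic columns requires 2·y_carpentry + 6·y_lumber = 14, 4·y_carpentry + 3·y_lumber = 19.
→ y_carpentry = 4 and y_lumber = 1.
Shadow price of lumber = 1.

1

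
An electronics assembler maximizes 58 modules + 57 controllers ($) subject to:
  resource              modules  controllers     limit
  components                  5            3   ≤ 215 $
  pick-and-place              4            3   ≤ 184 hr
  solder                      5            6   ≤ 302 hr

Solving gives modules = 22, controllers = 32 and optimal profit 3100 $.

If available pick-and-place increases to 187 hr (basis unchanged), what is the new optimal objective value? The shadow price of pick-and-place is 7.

3121

Δb = 3, so new z* = 3100 + (7)·(3) = 3100 + 21 = 3121.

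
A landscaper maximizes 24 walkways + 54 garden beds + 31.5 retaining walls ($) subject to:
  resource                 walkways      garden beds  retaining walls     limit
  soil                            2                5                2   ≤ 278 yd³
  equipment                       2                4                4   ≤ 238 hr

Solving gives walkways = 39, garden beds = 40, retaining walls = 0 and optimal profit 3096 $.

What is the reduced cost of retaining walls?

Both soil and equipment are binding at x*.
Dual feasibility on the basic columns requires 2·y_soil + 2·y_equipment = 24, 5·y_soil + 4·y_equipment = 54.
→ y_soil = 6 and y_equipment = 6.
Reduced cost of retaining walls: c₃ − yᵀa₃ = 31.5 − (6·2 + 6·4) = 31.5 − 36 = -4.5.

-4.5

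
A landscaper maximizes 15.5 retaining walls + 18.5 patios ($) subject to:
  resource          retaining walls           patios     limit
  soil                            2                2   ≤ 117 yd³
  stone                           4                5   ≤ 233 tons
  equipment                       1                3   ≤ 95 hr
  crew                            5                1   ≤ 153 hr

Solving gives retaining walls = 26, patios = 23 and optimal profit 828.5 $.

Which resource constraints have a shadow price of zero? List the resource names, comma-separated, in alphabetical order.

soil: 98/117 (slack 19)
stone: 219/233 (slack 14)
equipment: 95/95 (binding)
crew: 153/153 (binding)
By complementary slackness, a constraint with positive slack has shadow price 0 → soil, stone.

soil, stone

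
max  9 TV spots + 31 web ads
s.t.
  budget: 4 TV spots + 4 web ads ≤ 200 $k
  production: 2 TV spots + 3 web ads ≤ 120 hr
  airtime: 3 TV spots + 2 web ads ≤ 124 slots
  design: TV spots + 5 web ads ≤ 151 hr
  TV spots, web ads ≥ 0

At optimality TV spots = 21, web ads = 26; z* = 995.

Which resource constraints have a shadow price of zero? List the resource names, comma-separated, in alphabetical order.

budget: 188/200 (slack 12)
production: 120/120 (binding)
airtime: 115/124 (slack 9)
design: 151/151 (binding)
By complementary slackness, a constraint with positive slack has shadow price 0 → airtime, budget.

airtime, budget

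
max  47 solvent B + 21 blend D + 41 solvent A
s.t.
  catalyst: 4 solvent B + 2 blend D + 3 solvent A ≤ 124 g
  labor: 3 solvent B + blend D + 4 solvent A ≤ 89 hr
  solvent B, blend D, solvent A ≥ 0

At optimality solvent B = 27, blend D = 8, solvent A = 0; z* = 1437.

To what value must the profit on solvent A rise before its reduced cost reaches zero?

44

At the optimum: catalyst uses 124 of 124 (binding); labor uses 89 of 89 (binding).
From A_Bᵀ y = c: 4·y_catalyst + 3·y_labor = 47; 2·y_catalyst + 1·y_labor = 21.
This yields shadow prices y_catalyst = 8, y_labor = 5.
solvent A enters the basis when its profit ≥ yᵀa₃ = 8·3 + 5·4 = 44.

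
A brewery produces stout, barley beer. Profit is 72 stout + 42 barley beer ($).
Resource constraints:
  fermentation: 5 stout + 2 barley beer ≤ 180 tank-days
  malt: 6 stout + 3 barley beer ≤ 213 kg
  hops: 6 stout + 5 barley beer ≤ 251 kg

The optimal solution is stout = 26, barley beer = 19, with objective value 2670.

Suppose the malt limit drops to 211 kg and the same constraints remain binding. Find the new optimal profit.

At the optimum: fermentation uses 168 of 180 (slack = 12); malt uses 213 of 213 (binding); hops uses 251 of 251 (binding).
By complementary slackness, y = 0 for the non-binding constraint.
Dual feasibility on the basic columns requires 6·y_malt + 6·y_hops = 72, 3·y_malt + 5·y_hops = 42.
This yields shadow prices y_malt = 9, y_hops = 3.
Δz = y_malt·Δb = 9 × (-2) = -18, so new z* = 2670 − 18 = 2652.

2652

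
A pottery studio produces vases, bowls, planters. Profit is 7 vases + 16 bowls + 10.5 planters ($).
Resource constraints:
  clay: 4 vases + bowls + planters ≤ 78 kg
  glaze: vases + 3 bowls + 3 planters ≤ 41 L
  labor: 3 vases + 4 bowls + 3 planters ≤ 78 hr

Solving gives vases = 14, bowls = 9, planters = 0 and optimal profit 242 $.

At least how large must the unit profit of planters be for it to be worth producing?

15

Binding: glaze and labor. Non-binding: clay (13 unused).
Since clay is not tight, its dual is 0.
Dual feasibility on the basic columns requires 1·y_glaze + 3·y_labor = 7, 3·y_glaze + 4·y_labor = 16.
This yields shadow prices y_glaze = 4, y_labor = 1.
planters enters the basis when its profit ≥ yᵀa₃ = 4·3 + 1·3 = 15.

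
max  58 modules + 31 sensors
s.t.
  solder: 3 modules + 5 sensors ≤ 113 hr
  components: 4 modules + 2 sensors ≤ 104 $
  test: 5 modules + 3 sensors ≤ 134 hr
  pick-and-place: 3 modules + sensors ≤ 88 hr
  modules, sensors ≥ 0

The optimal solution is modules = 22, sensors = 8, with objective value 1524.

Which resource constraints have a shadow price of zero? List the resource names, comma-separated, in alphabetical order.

pick-and-place, solder

solder: 106/113 (slack 7)
components: 104/104 (binding)
test: 134/134 (binding)
pick-and-place: 74/88 (slack 14)
By complementary slackness, a constraint with positive slack has shadow price 0 → pick-and-place, solder.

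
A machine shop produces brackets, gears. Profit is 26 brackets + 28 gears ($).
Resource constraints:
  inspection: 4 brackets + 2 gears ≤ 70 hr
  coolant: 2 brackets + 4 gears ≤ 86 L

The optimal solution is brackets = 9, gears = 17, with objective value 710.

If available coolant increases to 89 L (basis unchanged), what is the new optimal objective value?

725

Check each constraint at x*: inspection 70/70 (tight); coolant 86/86 (tight).
The binding rows give the dual system: 4·y_inspection + 2·y_coolant = 26 and 2·y_inspection + 4·y_coolant = 28.
→ y_inspection = 4 and y_coolant = 5.
Δz = y_coolant·Δb = 5 × (3) = 15, so new z* = 710 + 15 = 725.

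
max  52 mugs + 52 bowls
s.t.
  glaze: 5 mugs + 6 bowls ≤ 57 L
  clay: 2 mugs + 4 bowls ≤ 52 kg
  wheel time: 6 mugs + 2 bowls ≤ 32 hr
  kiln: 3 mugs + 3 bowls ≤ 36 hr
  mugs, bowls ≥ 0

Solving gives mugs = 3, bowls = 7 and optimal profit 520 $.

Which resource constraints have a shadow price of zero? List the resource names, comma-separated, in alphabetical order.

glaze: 57/57 (binding)
clay: 34/52 (slack 18)
wheel time: 32/32 (binding)
kiln: 30/36 (slack 6)
By complementary slackness, a constraint with positive slack has shadow price 0 → clay, kiln.

clay, kiln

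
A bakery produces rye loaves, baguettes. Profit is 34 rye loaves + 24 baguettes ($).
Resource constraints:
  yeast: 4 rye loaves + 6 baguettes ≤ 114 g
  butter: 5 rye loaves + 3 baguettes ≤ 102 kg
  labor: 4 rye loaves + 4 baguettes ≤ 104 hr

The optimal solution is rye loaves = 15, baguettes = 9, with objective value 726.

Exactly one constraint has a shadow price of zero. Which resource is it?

yeast: 114/114 (binding)
butter: 102/102 (binding)
labor: 96/104 (slack 8)
By complementary slackness, a constraint with positive slack has shadow price 0 → labor.

labor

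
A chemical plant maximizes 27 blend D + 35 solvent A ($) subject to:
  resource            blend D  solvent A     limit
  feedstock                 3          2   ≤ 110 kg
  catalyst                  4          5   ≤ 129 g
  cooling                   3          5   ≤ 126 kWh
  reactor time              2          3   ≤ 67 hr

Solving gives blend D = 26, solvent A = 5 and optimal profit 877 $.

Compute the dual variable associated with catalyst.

Check each constraint at x*: feedstock 88/110 (slack 22); catalyst 129/129 (tight); cooling 103/126 (slack 23); reactor time 67/67 (tight).
Slack constraints have shadow price 0 (complementary slackness).
From A_Bᵀ y = c: 4·y_catalyst + 2·y_reactor time = 27; 5·y_catalyst + 3·y_reactor time = 35.
This yields shadow prices y_catalyst = 5.5, y_reactor time = 2.5.
Shadow price of catalyst = 5.5.

5.5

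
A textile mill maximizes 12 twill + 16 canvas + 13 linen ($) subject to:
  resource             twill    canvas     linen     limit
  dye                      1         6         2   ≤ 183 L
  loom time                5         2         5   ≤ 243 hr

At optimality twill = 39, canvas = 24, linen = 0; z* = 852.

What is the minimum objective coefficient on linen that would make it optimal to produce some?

Check each constraint at x*: dye 183/183 (tight); loom time 243/243 (tight).
The binding rows give the dual system: 1·y_dye + 5·y_loom time = 12 and 6·y_dye + 2·y_loom time = 16.
→ y_dye = 2 and y_loom time = 2.
linen enters the basis when its profit ≥ yᵀa₃ = 2·2 + 2·5 = 14.

14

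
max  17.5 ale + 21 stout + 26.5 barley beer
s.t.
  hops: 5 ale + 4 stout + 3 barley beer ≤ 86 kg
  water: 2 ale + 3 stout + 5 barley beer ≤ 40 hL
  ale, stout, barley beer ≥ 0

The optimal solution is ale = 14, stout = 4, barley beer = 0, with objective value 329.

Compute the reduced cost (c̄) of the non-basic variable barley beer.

-3

At the optimum: hops uses 86 of 86 (binding); water uses 40 of 40 (binding).
Dual feasibility on the basic columns requires 5·y_hops + 2·y_water = 17.5, 4·y_hops + 3·y_water = 21.
Solving: y_hops = 1.5, y_water = 5.
Reduced cost of barley beer: c₃ − yᵀa₃ = 26.5 − (1.5·3 + 5·5) = 26.5 − 29.5 = -3.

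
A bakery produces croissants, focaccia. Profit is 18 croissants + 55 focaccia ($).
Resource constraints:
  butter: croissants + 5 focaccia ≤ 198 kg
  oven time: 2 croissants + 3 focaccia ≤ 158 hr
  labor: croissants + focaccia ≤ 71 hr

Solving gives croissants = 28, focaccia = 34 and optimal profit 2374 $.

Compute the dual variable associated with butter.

Check each constraint at x*: butter 198/198 (tight); oven time 158/158 (tight); labor 62/71 (slack 9).
Slack constraints have shadow price 0 (complementary slackness).
The binding rows give the dual system: 1·y_butter + 2·y_oven time = 18 and 5·y_butter + 3·y_oven time = 55.
Solving: y_butter = 8, y_oven time = 5.
Shadow price of butter = 8.

8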